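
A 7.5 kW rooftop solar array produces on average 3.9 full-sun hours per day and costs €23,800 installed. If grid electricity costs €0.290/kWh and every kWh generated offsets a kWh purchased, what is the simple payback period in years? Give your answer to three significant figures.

7.69 years

Daily generation = 7.5 kW × 3.9 h = 29.25 kWh
Annual generation = 29.25 × 365 = 10676 kWh
Annual savings = 10676 × €0.290 = €3,096.11
Payback = €23,800 / €3,096.11 = 7.69 years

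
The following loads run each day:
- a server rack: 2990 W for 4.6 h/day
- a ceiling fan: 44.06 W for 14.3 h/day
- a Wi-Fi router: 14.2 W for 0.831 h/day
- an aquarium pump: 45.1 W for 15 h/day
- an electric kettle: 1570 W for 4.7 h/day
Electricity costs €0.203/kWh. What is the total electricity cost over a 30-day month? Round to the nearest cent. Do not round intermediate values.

€136.73

server rack: 2990 W × 4.6 h × 30 d = 412,620 Wh = 412.6 kWh
ceiling fan: 44.06 W × 14.3 h × 30 d = 18,902 Wh = 18.9 kWh
Wi-Fi router: 14.2 W × 0.831 h × 30 d = 354 Wh = 0.354 kWh
aquarium pump: 45.1 W × 15 h × 30 d = 20,295 Wh = 20.3 kWh
electric kettle: 1570 W × 4.7 h × 30 d = 221,370 Wh = 221.4 kWh
Total energy = 412.6 + 18.9 + 0.354 + 20.3 + 221.4 = 673.5 kWh
Cost = 673.5 kWh × €0.203 = €136.73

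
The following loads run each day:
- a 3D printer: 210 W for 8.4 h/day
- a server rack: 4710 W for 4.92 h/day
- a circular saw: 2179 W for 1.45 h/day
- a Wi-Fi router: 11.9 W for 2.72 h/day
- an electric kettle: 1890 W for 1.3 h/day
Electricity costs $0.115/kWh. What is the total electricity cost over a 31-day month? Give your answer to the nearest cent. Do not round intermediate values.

3D printer: 210 W × 8.4 h × 31 d = 54,684 Wh = 54.68 kWh
server rack: 4710 W × 4.92 h × 31 d = 718,369 Wh = 718.4 kWh
circular saw: 2179 W × 1.45 h × 31 d = 97,946 Wh = 97.95 kWh
Wi-Fi router: 11.9 W × 2.72 h × 31 d = 1,003 Wh = 1.003 kWh
electric kettle: 1890 W × 1.3 h × 31 d = 76,167 Wh = 76.17 kWh
Total energy = 54.68 + 718.4 + 97.95 + 1.003 + 76.17 = 948.2 kWh
Cost = 948.2 kWh × $0.115 = $109.04

$109.04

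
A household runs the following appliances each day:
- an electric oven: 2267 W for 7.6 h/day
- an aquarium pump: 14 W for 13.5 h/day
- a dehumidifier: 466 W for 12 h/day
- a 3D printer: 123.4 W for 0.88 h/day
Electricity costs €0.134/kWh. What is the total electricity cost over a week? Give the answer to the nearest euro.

€22

electric oven: 2267 W × 7.6 h × 7 d = 120,604 Wh = 120.6 kWh
aquarium pump: 14 W × 13.5 h × 7 d = 1,323 Wh = 1.323 kWh
dehumidifier: 466 W × 12 h × 7 d = 39,144 Wh = 39.14 kWh
3D printer: 123.4 W × 0.88 h × 7 d = 760 Wh = 0.7601 kWh
Total energy = 120.6 + 1.323 + 39.14 + 0.7601 = 161.8 kWh
Cost = 161.8 kWh × €0.134 = €21.69 ≈ €22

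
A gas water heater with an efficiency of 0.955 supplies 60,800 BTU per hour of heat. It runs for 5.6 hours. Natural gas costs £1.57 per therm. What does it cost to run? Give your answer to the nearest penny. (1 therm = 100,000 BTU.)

Heat delivered = 60,800 BTU/h × 5.6 h = 340,480 BTU
Gas input = 340,480 / 0.955 = 356,524 BTU
= 356,524 / 100,000 = 3.565 therm
Cost = 3.565 × £1.57/therm = £5.60

£5.60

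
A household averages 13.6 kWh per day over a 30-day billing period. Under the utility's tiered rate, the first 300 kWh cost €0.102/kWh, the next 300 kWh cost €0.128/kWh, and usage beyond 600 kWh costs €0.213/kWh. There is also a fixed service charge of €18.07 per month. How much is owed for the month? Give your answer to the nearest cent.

Usage = 13.6 kWh/day × 30 days = 408 kWh
First 300 kWh × €0.102 = €30.60
Next 108 kWh × €0.128 = €13.82
Remaining tier: 0 kWh (not reached)
Energy charge = €44.42; + service €18.07 = €62.49

€62.49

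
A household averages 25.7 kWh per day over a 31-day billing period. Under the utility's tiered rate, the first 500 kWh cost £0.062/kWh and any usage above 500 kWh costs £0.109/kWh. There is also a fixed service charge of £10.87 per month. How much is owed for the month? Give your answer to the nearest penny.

Usage = 25.7 kWh/day × 31 days = 796.7 kWh
First 500 kWh × £0.062 = £31.00
Remaining 296.7 kWh × £0.109 = £32.34
Energy charge = £63.34; + service £10.87 = £74.21

£74.21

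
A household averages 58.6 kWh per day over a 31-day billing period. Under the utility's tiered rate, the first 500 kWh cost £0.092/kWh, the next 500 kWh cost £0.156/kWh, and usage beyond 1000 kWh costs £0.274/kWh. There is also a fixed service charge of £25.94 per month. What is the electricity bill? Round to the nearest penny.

Usage = 58.6 kWh/day × 31 days = 1816.6 kWh
First 500 kWh × £0.092 = £46.00
Next 500 kWh × £0.156 = £78.00
Remaining 816.6 kWh × £0.274 = £223.75
Energy charge = £347.75; + service £25.94 = £373.69

£373.69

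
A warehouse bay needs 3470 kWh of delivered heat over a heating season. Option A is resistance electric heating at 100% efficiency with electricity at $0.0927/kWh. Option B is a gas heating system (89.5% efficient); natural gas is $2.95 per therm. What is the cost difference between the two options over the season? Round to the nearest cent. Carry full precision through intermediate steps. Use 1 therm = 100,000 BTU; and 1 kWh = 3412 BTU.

$68.58

Heat load = 3470 kWh × 3412 = 11,839,640 BTU
Gas: input = 11,839,640 / 0.895 = 13,228,648 BTU = 132.3 therm → 132.3 × $2.95 = $390.25
Electric: 11,839,640 BTU / 3412 = 3,470 kWh → × $0.0927 = $321.67
Difference = |$390.25 − $321.67| = $68.58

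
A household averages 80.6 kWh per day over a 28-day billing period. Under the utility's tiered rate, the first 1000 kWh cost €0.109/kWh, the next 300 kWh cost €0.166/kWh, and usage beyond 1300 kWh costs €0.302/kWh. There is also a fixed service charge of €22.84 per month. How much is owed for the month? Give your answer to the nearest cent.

€470.59

Usage = 80.6 kWh/day × 28 days = 2256.8 kWh
First 1000 kWh × €0.109 = €109.00
Next 300 kWh × €0.166 = €49.80
Remaining 956.8 kWh × €0.302 = €288.95
Energy charge = €447.75; + service €22.84 = €470.59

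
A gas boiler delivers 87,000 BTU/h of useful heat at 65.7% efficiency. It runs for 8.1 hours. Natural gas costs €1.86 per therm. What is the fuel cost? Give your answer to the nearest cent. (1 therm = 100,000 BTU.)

Heat delivered = 87,000 BTU/h × 8.1 h = 704,700 BTU
Gas input = 704,700 / 0.657 = 1,072,603 BTU
= 1,072,603 / 100,000 = 10.73 therm
Cost = 10.73 × €1.86/therm = €19.95

€19.95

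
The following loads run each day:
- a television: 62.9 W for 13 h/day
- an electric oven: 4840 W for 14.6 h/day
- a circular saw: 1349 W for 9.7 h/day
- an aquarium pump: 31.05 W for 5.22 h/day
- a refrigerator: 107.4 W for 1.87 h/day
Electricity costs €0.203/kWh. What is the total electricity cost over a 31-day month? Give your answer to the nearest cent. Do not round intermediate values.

television: 62.9 W × 13 h × 31 d = 25,349 Wh = 25.35 kWh
electric oven: 4840 W × 14.6 h × 31 d = 2,190,584 Wh = 2,191 kWh
circular saw: 1349 W × 9.7 h × 31 d = 405,644 Wh = 405.6 kWh
aquarium pump: 31.05 W × 5.22 h × 31 d = 5,025 Wh = 5.025 kWh
refrigerator: 107.4 W × 1.87 h × 31 d = 6,226 Wh = 6.226 kWh
Total energy = 25.35 + 2,191 + 405.6 + 5.025 + 6.226 = 2,633 kWh
Cost = 2,633 kWh × €0.203 = €534.46

€534.46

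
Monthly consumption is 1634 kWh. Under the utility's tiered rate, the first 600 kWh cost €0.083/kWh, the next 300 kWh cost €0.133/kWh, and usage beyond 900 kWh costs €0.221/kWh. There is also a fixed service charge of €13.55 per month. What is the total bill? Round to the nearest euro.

First 600 kWh × €0.083 = €49.80
Next 300 kWh × €0.133 = €39.90
Remaining 734 kWh × €0.221 = €162.21
Energy charge = €251.91; + service €13.55 = €265.46 ≈ €265

€265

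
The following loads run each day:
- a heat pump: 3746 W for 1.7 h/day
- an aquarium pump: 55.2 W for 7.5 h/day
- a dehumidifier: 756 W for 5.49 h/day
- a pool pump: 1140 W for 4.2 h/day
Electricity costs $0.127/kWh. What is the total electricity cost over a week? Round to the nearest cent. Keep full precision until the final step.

$13.98

heat pump: 3746 W × 1.7 h × 7 d = 44,577 Wh = 44.58 kWh
aquarium pump: 55.2 W × 7.5 h × 7 d = 2,898 Wh = 2.898 kWh
dehumidifier: 756 W × 5.49 h × 7 d = 29,053 Wh = 29.05 kWh
pool pump: 1140 W × 4.2 h × 7 d = 33,516 Wh = 33.52 kWh
Total energy = 44.58 + 2.898 + 29.05 + 33.52 = 110 kWh
Cost = 110 kWh × $0.127 = $13.98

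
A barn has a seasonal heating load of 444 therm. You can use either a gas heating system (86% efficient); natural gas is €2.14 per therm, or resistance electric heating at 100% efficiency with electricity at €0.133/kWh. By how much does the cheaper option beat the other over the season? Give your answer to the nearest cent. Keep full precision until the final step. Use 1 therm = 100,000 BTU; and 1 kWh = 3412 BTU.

€625.88

Heat load = 444 therm × 100,000 = 44,400,000 BTU
Gas: input = 44,400,000 / 0.86 = 51,627,907 BTU = 516.3 therm → 516.3 × €2.14 = €1,104.84
Electric: 44,400,000 BTU / 3412 = 13,010 kWh → × €0.133 = €1,730.72
Difference = |€1,104.84 − €1,730.72| = €625.88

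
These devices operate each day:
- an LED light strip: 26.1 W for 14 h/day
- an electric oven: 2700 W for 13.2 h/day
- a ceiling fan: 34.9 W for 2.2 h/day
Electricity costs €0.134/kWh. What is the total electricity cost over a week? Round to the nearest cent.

LED light strip: 26.1 W × 14 h × 7 d = 2,558 Wh = 2.558 kWh
electric oven: 2700 W × 13.2 h × 7 d = 249,480 Wh = 249.5 kWh
ceiling fan: 34.9 W × 2.2 h × 7 d = 537 Wh = 0.5375 kWh
Total energy = 2.558 + 249.5 + 0.5375 = 252.6 kWh
Cost = 252.6 kWh × €0.134 = €33.85

€33.85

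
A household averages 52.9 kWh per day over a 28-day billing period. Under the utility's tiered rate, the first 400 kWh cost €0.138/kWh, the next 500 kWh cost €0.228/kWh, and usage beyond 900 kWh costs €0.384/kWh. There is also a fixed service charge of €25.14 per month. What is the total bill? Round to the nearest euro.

Usage = 52.9 kWh/day × 28 days = 1481.2 kWh
First 400 kWh × €0.138 = €55.20
Next 500 kWh × €0.228 = €114.00
Remaining 581.2 kWh × €0.384 = €223.18
Energy charge = €392.38; + service €25.14 = €417.52 ≈ €418

€418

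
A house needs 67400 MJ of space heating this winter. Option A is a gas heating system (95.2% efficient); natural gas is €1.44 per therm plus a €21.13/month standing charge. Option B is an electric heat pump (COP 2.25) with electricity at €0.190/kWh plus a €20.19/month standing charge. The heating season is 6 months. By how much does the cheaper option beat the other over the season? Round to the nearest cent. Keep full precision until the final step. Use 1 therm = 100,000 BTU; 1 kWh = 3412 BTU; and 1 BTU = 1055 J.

Heat load = 67400 MJ = 67,400,000,000 J / 1055 = 63,886,256 BTU
Gas: input = 63,886,256 / 0.952 = 67,107,412 BTU = 671.1 therm → 671.1 × €1.44 = €966.35; + 6 × €21.13 standing = €1,093.13
Heat pump: 63,886,256 BTU / 3412 = 18,720 kWh heat; / 2.25 = 8,322 kWh in → × €0.190 = €1,581.14; + 6 × €20.19 standing = €1,702.28
Difference = |€1,093.13 − €1,702.28| = €609.15

€609.15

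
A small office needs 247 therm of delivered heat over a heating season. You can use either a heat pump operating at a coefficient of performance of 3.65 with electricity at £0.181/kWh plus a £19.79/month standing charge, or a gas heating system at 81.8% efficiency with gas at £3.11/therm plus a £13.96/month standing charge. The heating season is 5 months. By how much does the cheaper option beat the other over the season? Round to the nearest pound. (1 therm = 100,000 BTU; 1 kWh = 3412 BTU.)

£551

Heat load = 247 therm × 100,000 = 24,700,000 BTU
Gas: input = 24,700,000 / 0.818 = 30,195,599 BTU = 302 therm → 302 × £3.11 = £939.08; + 5 × £13.96 standing = £1,008.88
Heat pump: 24,700,000 BTU / 3412 = 7,239 kWh heat; / 3.65 = 1,983 kWh in → × £0.181 = £358.98; + 5 × £19.79 standing = £457.93
Difference = |£1,008.88 − £457.93| = £550.95 ≈ £551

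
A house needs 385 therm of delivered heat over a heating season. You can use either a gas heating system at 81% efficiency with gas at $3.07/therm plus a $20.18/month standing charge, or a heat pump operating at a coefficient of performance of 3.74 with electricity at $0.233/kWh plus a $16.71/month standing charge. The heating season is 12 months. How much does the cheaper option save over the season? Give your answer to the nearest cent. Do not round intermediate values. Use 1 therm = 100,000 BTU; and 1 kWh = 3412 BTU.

$797.87

Heat load = 385 therm × 100,000 = 38,500,000 BTU
Gas: input = 38,500,000 / 0.81 = 47,530,864 BTU = 475.3 therm → 475.3 × $3.07 = $1,459.20; + 12 × $20.18 standing = $1,701.36
Heat pump: 38,500,000 BTU / 3412 = 11,280 kWh heat; / 3.74 = 3,017 kWh in → × $0.233 = $702.97; + 12 × $16.71 standing = $903.49
Difference = |$1,701.36 − $903.49| = $797.87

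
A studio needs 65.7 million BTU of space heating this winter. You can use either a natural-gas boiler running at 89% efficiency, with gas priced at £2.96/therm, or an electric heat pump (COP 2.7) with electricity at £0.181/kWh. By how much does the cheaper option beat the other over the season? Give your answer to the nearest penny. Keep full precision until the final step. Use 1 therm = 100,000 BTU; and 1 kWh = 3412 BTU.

Heat load = 65.7 × 10⁶ BTU = 65,700,000 BTU
Gas: input = 65,700,000 / 0.89 = 73,820,225 BTU = 738.2 therm → 738.2 × £2.96 = £2,185.08
Heat pump: 65,700,000 BTU / 3412 = 19,260 kWh heat; / 2.7 = 7,132 kWh in → × £0.181 = £1,290.84
Difference = |£2,185.08 − £1,290.84| = £894.24

£894.24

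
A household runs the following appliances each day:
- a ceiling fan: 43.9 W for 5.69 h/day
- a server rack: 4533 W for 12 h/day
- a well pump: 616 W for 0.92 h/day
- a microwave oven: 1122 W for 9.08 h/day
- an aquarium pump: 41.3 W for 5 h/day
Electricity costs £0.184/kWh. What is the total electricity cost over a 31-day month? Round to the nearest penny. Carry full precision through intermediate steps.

ceiling fan: 43.9 W × 5.69 h × 31 d = 7,744 Wh = 7.744 kWh
server rack: 4533 W × 12 h × 31 d = 1,686,276 Wh = 1,686 kWh
well pump: 616 W × 0.92 h × 31 d = 17,568 Wh = 17.57 kWh
microwave oven: 1122 W × 9.08 h × 31 d = 315,821 Wh = 315.8 kWh
aquarium pump: 41.3 W × 5 h × 31 d = 6,402 Wh = 6.402 kWh
Total energy = 7.744 + 1,686 + 17.57 + 315.8 + 6.402 = 2,034 kWh
Cost = 2,034 kWh × £0.184 = £374.22

£374.22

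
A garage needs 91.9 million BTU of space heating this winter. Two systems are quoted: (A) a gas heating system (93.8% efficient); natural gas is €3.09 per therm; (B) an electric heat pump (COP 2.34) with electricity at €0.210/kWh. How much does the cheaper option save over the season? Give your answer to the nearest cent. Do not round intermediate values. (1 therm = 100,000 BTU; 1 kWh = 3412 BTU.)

Heat load = 91.9 × 10⁶ BTU = 91,900,000 BTU
Gas: input = 91,900,000 / 0.938 = 97,974,414 BTU = 979.7 therm → 979.7 × €3.09 = €3,027.41
Heat pump: 91,900,000 BTU / 3412 = 26,930 kWh heat; / 2.34 = 11,510 kWh in → × €0.210 = €2,417.19
Difference = |€3,027.41 − €2,417.19| = €610.22

€610.22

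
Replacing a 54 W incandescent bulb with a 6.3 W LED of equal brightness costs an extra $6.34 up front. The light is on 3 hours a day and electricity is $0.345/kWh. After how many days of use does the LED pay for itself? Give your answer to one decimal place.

128.4 days

Power saved = 54 − 6.3 = 47.7 W
Daily energy saved = 47.7 W × 3 h = 143.1 Wh = 0.1431 kWh
Daily savings = 0.1431 × $0.345 = $0.0494
Payback = $6.34 / $0.0494 per day = 128.4 days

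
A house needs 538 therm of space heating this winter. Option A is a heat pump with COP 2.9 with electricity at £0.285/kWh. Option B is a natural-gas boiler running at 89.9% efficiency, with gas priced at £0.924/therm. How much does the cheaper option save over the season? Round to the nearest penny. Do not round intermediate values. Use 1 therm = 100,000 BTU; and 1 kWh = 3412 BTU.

£996.64

Heat load = 538 therm × 100,000 = 53,800,000 BTU
Gas: input = 53,800,000 / 0.899 = 59,844,271 BTU = 598.4 therm → 598.4 × £0.924 = £552.96
Heat pump: 53,800,000 BTU / 3412 = 15,770 kWh heat; / 2.9 = 5,437 kWh in → × £0.285 = £1,549.60
Difference = |£552.96 − £1,549.60| = £996.64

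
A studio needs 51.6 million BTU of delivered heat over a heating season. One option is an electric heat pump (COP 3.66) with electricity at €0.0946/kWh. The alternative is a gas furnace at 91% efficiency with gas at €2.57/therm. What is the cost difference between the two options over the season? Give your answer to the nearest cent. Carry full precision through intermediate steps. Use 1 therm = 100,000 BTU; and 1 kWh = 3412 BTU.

Heat load = 51.6 × 10⁶ BTU = 51,600,000 BTU
Gas: input = 51,600,000 / 0.91 = 56,703,297 BTU = 567 therm → 567 × €2.57 = €1,457.27
Heat pump: 51,600,000 BTU / 3412 = 15,120 kWh heat; / 3.66 = 4,132 kWh in → × €0.0946 = €390.89
Difference = |€1,457.27 − €390.89| = €1,066.39

€1066.39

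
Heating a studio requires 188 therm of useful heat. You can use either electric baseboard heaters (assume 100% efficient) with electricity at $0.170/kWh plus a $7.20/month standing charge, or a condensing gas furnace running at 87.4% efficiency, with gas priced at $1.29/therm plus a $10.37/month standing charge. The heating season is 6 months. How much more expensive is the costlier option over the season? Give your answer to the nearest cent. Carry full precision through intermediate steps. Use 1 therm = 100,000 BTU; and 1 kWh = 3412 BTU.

Heat load = 188 therm × 100,000 = 18,800,000 BTU
Gas: input = 18,800,000 / 0.874 = 21,510,297 BTU = 215.1 therm → 215.1 × $1.29 = $277.48; + 6 × $10.37 standing = $339.70
Electric: 18,800,000 BTU / 3412 = 5,510 kWh → × $0.170 = $936.69; + 6 × $7.20 standing = $979.89
Difference = |$339.70 − $979.89| = $640.19

$640.19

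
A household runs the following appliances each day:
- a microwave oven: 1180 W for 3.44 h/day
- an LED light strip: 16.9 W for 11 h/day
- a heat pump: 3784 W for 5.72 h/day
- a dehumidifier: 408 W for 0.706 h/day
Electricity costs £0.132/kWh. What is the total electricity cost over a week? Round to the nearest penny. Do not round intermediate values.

£24.19

microwave oven: 1180 W × 3.44 h × 7 d = 28,414 Wh = 28.41 kWh
LED light strip: 16.9 W × 11 h × 7 d = 1,301 Wh = 1.301 kWh
heat pump: 3784 W × 5.72 h × 7 d = 151,511 Wh = 151.5 kWh
dehumidifier: 408 W × 0.706 h × 7 d = 2,016 Wh = 2.016 kWh
Total energy = 28.41 + 1.301 + 151.5 + 2.016 = 183.2 kWh
Cost = 183.2 kWh × £0.132 = £24.19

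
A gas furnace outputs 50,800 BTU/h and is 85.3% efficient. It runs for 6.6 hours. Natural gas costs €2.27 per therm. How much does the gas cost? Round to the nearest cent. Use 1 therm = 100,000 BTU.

Heat delivered = 50,800 BTU/h × 6.6 h = 335,280 BTU
Gas input = 335,280 / 0.853 = 393,060 BTU
= 393,060 / 100,000 = 3.931 therm
Cost = 3.931 × €2.27/therm = €8.92

€8.92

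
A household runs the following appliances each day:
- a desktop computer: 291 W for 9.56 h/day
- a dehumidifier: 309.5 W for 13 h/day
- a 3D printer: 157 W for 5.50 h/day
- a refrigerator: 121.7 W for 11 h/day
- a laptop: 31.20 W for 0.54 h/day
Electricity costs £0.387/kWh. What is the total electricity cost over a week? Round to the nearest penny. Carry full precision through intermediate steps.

desktop computer: 291 W × 9.56 h × 7 d = 19,474 Wh = 19.47 kWh
dehumidifier: 309.5 W × 13 h × 7 d = 28,164 Wh = 28.16 kWh
3D printer: 157 W × 5.50 h × 7 d = 6,044 Wh = 6.045 kWh
refrigerator: 121.7 W × 11 h × 7 d = 9,371 Wh = 9.371 kWh
laptop: 31.20 W × 0.54 h × 7 d = 118 Wh = 0.1179 kWh
Total energy = 19.47 + 28.16 + 6.045 + 9.371 + 0.1179 = 63.17 kWh
Cost = 63.17 kWh × £0.387 = £24.45

£24.45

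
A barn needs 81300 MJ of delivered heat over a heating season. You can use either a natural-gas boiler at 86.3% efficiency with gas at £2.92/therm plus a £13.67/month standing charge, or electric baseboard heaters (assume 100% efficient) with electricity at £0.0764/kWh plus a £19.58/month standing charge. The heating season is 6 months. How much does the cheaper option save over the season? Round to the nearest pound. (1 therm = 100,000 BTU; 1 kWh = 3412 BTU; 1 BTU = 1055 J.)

£846

Heat load = 81300 MJ = 81,300,000,000 J / 1055 = 77,061,611 BTU
Gas: input = 77,061,611 / 0.863 = 89,295,031 BTU = 893 therm → 893 × £2.92 = £2,607.41; + 6 × £13.67 standing = £2,689.43
Electric: 77,061,611 BTU / 3412 = 22,590 kWh → × £0.0764 = £1,725.53; + 6 × £19.58 standing = £1,843.01
Difference = |£2,689.43 − £1,843.01| = £846.43 ≈ £846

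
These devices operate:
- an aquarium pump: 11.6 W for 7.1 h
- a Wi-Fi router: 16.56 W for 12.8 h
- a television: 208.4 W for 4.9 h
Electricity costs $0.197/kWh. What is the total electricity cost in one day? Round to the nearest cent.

aquarium pump: 11.6 W × 7.1 h = 82 Wh = 0.08236 kWh
Wi-Fi router: 16.56 W × 12.8 h = 212 Wh = 0.212 kWh
television: 208.4 W × 4.9 h = 1,021 Wh = 1.021 kWh
Total energy = 0.08236 + 0.212 + 1.021 = 1.315 kWh
Cost = 1.315 kWh × $0.197 = $0.26

$0.26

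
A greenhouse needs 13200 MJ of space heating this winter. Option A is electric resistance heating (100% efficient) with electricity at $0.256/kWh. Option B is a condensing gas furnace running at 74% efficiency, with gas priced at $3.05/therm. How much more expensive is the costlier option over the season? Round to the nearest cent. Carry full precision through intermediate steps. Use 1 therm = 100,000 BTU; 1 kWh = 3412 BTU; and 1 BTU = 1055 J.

Heat load = 13200 MJ = 13,200,000,000 J / 1055 = 12,511,848 BTU
Gas: input = 12,511,848 / 0.74 = 16,907,903 BTU = 169.1 therm → 169.1 × $3.05 = $515.69
Electric: 12,511,848 BTU / 3412 = 3,667 kWh → × $0.256 = $938.76
Difference = |$515.69 − $938.76| = $423.06

$423.06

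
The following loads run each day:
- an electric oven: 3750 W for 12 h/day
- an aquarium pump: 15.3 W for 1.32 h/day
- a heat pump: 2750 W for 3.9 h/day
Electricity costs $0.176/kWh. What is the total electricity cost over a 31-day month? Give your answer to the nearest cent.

electric oven: 3750 W × 12 h × 31 d = 1,395,000 Wh = 1,395 kWh
aquarium pump: 15.3 W × 1.32 h × 31 d = 626 Wh = 0.6261 kWh
heat pump: 2750 W × 3.9 h × 31 d = 332,475 Wh = 332.5 kWh
Total energy = 1,395 + 0.6261 + 332.5 = 1,728 kWh
Cost = 1,728 kWh × $0.176 = $304.15

$304.15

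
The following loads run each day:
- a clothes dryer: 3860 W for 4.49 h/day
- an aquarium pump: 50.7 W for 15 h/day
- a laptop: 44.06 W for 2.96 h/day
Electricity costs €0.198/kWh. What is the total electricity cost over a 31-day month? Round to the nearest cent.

€111.85

clothes dryer: 3860 W × 4.49 h × 31 d = 537,273 Wh = 537.3 kWh
aquarium pump: 50.7 W × 15 h × 31 d = 23,576 Wh = 23.58 kWh
laptop: 44.06 W × 2.96 h × 31 d = 4,043 Wh = 4.043 kWh
Total energy = 537.3 + 23.58 + 4.043 = 564.9 kWh
Cost = 564.9 kWh × €0.198 = €111.85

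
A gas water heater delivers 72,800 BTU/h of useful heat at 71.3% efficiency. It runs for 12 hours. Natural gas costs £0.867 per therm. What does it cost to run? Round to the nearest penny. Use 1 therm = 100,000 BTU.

Heat delivered = 72,800 BTU/h × 12 h = 873,600 BTU
Gas input = 873,600 / 0.713 = 1,225,245 BTU
= 1,225,245 / 100,000 = 12.25 therm
Cost = 12.25 × £0.867/therm = £10.62

£10.62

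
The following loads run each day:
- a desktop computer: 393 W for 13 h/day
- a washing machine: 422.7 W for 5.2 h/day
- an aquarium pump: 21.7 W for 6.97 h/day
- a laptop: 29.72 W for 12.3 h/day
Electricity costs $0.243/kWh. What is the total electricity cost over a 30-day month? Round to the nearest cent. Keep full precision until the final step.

desktop computer: 393 W × 13 h × 30 d = 153,270 Wh = 153.3 kWh
washing machine: 422.7 W × 5.2 h × 30 d = 65,941 Wh = 65.94 kWh
aquarium pump: 21.7 W × 6.97 h × 30 d = 4,537 Wh = 4.537 kWh
laptop: 29.72 W × 12.3 h × 30 d = 10,967 Wh = 10.97 kWh
Total energy = 153.3 + 65.94 + 4.537 + 10.97 = 234.7 kWh
Cost = 234.7 kWh × $0.243 = $57.04

$57.04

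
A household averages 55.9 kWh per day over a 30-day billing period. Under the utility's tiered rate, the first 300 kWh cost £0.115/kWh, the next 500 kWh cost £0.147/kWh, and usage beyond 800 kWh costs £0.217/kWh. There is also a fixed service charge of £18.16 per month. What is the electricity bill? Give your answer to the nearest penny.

Usage = 55.9 kWh/day × 30 days = 1677 kWh
First 300 kWh × £0.115 = £34.50
Next 500 kWh × £0.147 = £73.50
Remaining 877 kWh × £0.217 = £190.31
Energy charge = £298.31; + service £18.16 = £316.47

£316.47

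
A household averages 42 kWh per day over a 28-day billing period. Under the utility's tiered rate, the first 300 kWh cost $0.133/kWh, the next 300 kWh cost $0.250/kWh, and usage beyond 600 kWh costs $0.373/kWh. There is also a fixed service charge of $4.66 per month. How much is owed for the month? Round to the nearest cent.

$334.41

Usage = 42 kWh/day × 28 days = 1176 kWh
First 300 kWh × $0.133 = $39.90
Next 300 kWh × $0.250 = $75.00
Remaining 576 kWh × $0.373 = $214.85
Energy charge = $329.75; + service $4.66 = $334.41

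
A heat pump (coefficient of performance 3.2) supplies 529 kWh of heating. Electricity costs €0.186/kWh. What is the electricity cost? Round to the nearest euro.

Electrical input = 529 kWh / 3.2 = 165.3 kWh
Cost = 165.3 × €0.186/kWh = €30.75 ≈ €31

€31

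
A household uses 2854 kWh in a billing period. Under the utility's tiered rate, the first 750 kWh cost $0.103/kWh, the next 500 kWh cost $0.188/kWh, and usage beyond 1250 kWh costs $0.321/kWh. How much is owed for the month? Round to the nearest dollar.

First 750 kWh × $0.103 = $77.25
Next 500 kWh × $0.188 = $94.00
Remaining 1604 kWh × $0.321 = $514.88
Total = $686.13 ≈ $686

$686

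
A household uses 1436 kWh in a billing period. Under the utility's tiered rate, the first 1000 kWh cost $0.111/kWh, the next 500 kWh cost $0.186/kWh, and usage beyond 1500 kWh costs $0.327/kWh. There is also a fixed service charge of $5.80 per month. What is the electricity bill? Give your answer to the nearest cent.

$197.90

First 1000 kWh × $0.111 = $111.00
Next 436 kWh × $0.186 = $81.10
Remaining tier: 0 kWh (not reached)
Energy charge = $192.10; + service $5.80 = $197.90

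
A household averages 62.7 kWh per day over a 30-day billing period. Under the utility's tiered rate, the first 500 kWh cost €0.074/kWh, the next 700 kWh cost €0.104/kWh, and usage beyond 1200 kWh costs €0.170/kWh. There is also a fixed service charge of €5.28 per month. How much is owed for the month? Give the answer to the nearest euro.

€231

Usage = 62.7 kWh/day × 30 days = 1881 kWh
First 500 kWh × €0.074 = €37.00
Next 700 kWh × €0.104 = €72.80
Remaining 681 kWh × €0.170 = €115.77
Energy charge = €225.57; + service €5.28 = €230.85 ≈ €231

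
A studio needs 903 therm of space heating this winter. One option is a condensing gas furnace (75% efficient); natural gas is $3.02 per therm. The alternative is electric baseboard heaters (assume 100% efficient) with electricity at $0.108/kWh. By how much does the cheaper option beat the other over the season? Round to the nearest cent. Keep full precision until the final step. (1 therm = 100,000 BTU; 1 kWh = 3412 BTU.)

Heat load = 903 therm × 100,000 = 90,300,000 BTU
Gas: input = 90,300,000 / 0.75 = 120,400,000 BTU = 1,204 therm → 1,204 × $3.02 = $3,636.08
Electric: 90,300,000 BTU / 3412 = 26,470 kWh → × $0.108 = $2,858.26
Difference = |$3,636.08 − $2,858.26| = $777.82

$777.82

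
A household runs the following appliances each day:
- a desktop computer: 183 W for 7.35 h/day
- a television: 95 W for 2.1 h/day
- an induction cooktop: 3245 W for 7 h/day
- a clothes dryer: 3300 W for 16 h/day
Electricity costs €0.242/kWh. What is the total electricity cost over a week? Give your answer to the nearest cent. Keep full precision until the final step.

desktop computer: 183 W × 7.35 h × 7 d = 9,415 Wh = 9.415 kWh
television: 95 W × 2.1 h × 7 d = 1,396 Wh = 1.397 kWh
induction cooktop: 3245 W × 7 h × 7 d = 159,005 Wh = 159 kWh
clothes dryer: 3300 W × 16 h × 7 d = 369,600 Wh = 369.6 kWh
Total energy = 9.415 + 1.397 + 159 + 369.6 = 539.4 kWh
Cost = 539.4 kWh × €0.242 = €130.54

€130.54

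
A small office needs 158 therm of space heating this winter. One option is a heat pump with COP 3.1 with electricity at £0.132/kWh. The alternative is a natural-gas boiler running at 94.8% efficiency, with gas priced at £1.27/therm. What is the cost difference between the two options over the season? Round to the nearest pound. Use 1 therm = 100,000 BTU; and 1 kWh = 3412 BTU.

Heat load = 158 therm × 100,000 = 15,800,000 BTU
Gas: input = 15,800,000 / 0.948 = 16,666,667 BTU = 166.7 therm → 166.7 × £1.27 = £211.67
Heat pump: 15,800,000 BTU / 3412 = 4,631 kWh heat; / 3.1 = 1,494 kWh in → × £0.132 = £197.18
Difference = |£211.67 − £197.18| = £14.49 ≈ £14

£14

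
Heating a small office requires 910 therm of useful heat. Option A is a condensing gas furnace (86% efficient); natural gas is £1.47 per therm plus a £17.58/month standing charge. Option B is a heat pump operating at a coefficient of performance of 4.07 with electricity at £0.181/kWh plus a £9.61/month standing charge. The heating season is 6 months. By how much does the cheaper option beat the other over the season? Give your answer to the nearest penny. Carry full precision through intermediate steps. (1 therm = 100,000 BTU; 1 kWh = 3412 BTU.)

Heat load = 910 therm × 100,000 = 91,000,000 BTU
Gas: input = 91,000,000 / 0.86 = 105,813,953 BTU = 1,058 therm → 1,058 × £1.47 = £1,555.47; + 6 × £17.58 standing = £1,660.95
Heat pump: 91,000,000 BTU / 3412 = 26,670 kWh heat; / 4.07 = 6,553 kWh in → × £0.181 = £1,186.09; + 6 × £9.61 standing = £1,243.75
Difference = |£1,660.95 − £1,243.75| = £417.20

£417.20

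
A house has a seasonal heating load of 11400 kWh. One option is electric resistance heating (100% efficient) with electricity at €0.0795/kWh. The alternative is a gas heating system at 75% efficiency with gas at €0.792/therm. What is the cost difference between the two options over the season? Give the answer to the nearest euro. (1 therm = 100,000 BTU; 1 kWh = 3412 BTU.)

Heat load = 11400 kWh × 3412 = 38,896,800 BTU
Gas: input = 38,896,800 / 0.75 = 51,862,400 BTU = 518.6 therm → 518.6 × €0.792 = €410.75
Electric: 38,896,800 BTU / 3412 = 11,400 kWh → × €0.0795 = €906.30
Difference = |€410.75 − €906.30| = €495.55 ≈ €496

€496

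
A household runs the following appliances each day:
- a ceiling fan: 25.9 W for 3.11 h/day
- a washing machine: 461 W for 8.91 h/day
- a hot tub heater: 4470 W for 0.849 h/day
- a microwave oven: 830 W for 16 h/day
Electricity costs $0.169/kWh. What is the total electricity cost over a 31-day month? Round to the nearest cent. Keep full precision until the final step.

ceiling fan: 25.9 W × 3.11 h × 31 d = 2,497 Wh = 2.497 kWh
washing machine: 461 W × 8.91 h × 31 d = 127,333 Wh = 127.3 kWh
hot tub heater: 4470 W × 0.849 h × 31 d = 117,646 Wh = 117.6 kWh
microwave oven: 830 W × 16 h × 31 d = 411,680 Wh = 411.7 kWh
Total energy = 2.497 + 127.3 + 117.6 + 411.7 = 659.2 kWh
Cost = 659.2 kWh × $0.169 = $111.40

$111.40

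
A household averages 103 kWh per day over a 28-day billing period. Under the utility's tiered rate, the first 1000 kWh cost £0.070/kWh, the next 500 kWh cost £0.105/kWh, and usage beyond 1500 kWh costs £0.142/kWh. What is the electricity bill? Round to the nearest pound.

£319

Usage = 103 kWh/day × 28 days = 2884 kWh
First 1000 kWh × £0.070 = £70.00
Next 500 kWh × £0.105 = £52.50
Remaining 1384 kWh × £0.142 = £196.53
Total = £319.03 ≈ £319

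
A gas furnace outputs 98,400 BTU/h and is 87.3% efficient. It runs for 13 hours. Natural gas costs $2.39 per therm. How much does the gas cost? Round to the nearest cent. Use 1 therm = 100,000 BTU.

Heat delivered = 98,400 BTU/h × 13 h = 1,279,200 BTU
Gas input = 1,279,200 / 0.873 = 1,465,292 BTU
= 1,465,292 / 100,000 = 14.65 therm
Cost = 14.65 × $2.39/therm = $35.02

$35.02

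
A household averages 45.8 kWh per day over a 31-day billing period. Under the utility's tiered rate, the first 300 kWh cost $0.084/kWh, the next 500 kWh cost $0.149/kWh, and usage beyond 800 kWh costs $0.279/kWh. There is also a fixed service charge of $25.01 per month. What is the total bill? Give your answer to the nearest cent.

Usage = 45.8 kWh/day × 31 days = 1419.8 kWh
First 300 kWh × $0.084 = $25.20
Next 500 kWh × $0.149 = $74.50
Remaining 619.8 kWh × $0.279 = $172.92
Energy charge = $272.62; + service $25.01 = $297.63

$297.63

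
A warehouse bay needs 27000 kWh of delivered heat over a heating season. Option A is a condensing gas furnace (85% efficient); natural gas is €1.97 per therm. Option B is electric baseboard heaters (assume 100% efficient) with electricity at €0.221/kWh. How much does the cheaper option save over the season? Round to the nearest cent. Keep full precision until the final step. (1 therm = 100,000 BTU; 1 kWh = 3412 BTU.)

Heat load = 27000 kWh × 3412 = 92,124,000 BTU
Gas: input = 92,124,000 / 0.85 = 108,381,176 BTU = 1,084 therm → 1,084 × €1.97 = €2,135.11
Electric: 92,124,000 BTU / 3412 = 27,000 kWh → × €0.221 = €5,967.00
Difference = |€2,135.11 − €5,967.00| = €3,831.89

€3831.89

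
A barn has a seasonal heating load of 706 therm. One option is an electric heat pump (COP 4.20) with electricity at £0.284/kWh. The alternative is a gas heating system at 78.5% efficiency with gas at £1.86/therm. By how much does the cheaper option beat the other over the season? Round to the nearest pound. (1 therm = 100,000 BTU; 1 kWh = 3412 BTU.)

£274

Heat load = 706 therm × 100,000 = 70,600,000 BTU
Gas: input = 70,600,000 / 0.785 = 89,936,306 BTU = 899.4 therm → 899.4 × £1.86 = £1,672.82
Heat pump: 70,600,000 BTU / 3412 = 20,690 kWh heat; / 4.20 = 4,927 kWh in → × £0.284 = £1,399.15
Difference = |£1,672.82 − £1,399.15| = £273.66 ≈ £274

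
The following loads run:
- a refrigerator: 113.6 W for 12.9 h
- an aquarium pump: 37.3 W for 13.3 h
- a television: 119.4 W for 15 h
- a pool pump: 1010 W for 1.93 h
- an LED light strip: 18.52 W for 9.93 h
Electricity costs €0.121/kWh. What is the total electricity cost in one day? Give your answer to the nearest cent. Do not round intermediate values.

€0.71

refrigerator: 113.6 W × 12.9 h = 1,465 Wh = 1.465 kWh
aquarium pump: 37.3 W × 13.3 h = 496 Wh = 0.4961 kWh
television: 119.4 W × 15 h = 1,791 Wh = 1.791 kWh
pool pump: 1010 W × 1.93 h = 1,949 Wh = 1.949 kWh
LED light strip: 18.52 W × 9.93 h = 184 Wh = 0.1839 kWh
Total energy = 1.465 + 0.4961 + 1.791 + 1.949 + 0.1839 = 5.886 kWh
Cost = 5.886 kWh × €0.121 = €0.71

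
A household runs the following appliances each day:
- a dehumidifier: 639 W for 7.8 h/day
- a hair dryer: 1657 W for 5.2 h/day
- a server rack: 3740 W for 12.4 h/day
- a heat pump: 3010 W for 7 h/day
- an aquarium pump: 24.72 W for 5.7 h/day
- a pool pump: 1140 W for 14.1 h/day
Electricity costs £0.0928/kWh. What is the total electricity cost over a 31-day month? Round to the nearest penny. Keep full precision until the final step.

dehumidifier: 639 W × 7.8 h × 31 d = 154,510 Wh = 154.5 kWh
hair dryer: 1657 W × 5.2 h × 31 d = 267,108 Wh = 267.1 kWh
server rack: 3740 W × 12.4 h × 31 d = 1,437,656 Wh = 1,438 kWh
heat pump: 3010 W × 7 h × 31 d = 653,170 Wh = 653.2 kWh
aquarium pump: 24.72 W × 5.7 h × 31 d = 4,368 Wh = 4.368 kWh
pool pump: 1140 W × 14.1 h × 31 d = 498,294 Wh = 498.3 kWh
Total energy = 154.5 + 267.1 + 1,438 + 653.2 + 4.368 + 498.3 = 3,015 kWh
Cost = 3,015 kWh × £0.0928 = £279.80

£279.80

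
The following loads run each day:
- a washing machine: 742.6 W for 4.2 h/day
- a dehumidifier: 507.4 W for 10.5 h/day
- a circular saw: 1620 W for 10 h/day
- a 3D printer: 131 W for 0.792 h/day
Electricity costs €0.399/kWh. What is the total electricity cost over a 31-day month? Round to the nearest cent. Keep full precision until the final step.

€306.14

washing machine: 742.6 W × 4.2 h × 31 d = 96,687 Wh = 96.69 kWh
dehumidifier: 507.4 W × 10.5 h × 31 d = 165,159 Wh = 165.2 kWh
circular saw: 1620 W × 10 h × 31 d = 502,200 Wh = 502.2 kWh
3D printer: 131 W × 0.792 h × 31 d = 3,216 Wh = 3.216 kWh
Total energy = 96.69 + 165.2 + 502.2 + 3.216 = 767.3 kWh
Cost = 767.3 kWh × €0.399 = €306.14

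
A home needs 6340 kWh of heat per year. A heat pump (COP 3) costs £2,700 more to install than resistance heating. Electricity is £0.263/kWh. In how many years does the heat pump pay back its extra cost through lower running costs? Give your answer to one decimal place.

2.4 years

Resistance: 6340 kWh × £0.263 = £1,667.42/yr
Heat pump: 6340 / 3 = 2113 kWh in → × £0.263 = £555.81/yr
Annual savings = £1,111.61
Payback = £2,700 / £1,111.61 = 2.43 years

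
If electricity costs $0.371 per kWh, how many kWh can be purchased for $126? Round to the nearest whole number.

340 kWh

$126 / $0.371 per kWh = 339.6 kWh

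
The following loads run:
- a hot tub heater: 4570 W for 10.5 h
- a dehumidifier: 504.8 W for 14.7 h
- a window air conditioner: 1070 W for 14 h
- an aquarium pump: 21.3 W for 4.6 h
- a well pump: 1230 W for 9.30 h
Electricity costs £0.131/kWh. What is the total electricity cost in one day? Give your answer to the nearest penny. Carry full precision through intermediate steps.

hot tub heater: 4570 W × 10.5 h = 47,985 Wh = 47.98 kWh
dehumidifier: 504.8 W × 14.7 h = 7,421 Wh = 7.421 kWh
window air conditioner: 1070 W × 14 h = 14,980 Wh = 14.98 kWh
aquarium pump: 21.3 W × 4.6 h = 98 Wh = 0.09798 kWh
well pump: 1230 W × 9.30 h = 11,439 Wh = 11.44 kWh
Total energy = 47.98 + 7.421 + 14.98 + 0.09798 + 11.44 = 81.92 kWh
Cost = 81.92 kWh × £0.131 = £10.73

£10.73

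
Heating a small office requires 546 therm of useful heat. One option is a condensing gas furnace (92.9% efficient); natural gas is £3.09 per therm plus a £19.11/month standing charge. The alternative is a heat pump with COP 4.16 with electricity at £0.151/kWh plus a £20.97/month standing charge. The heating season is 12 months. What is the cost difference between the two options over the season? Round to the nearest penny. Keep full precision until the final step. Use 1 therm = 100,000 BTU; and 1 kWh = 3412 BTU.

Heat load = 546 therm × 100,000 = 54,600,000 BTU
Gas: input = 54,600,000 / 0.929 = 58,772,874 BTU = 587.7 therm → 587.7 × £3.09 = £1,816.08; + 12 × £19.11 standing = £2,045.40
Heat pump: 54,600,000 BTU / 3412 = 16,000 kWh heat; / 4.16 = 3,847 kWh in → × £0.151 = £580.85; + 12 × £20.97 standing = £832.49
Difference = |£2,045.40 − £832.49| = £1,212.91

£1212.91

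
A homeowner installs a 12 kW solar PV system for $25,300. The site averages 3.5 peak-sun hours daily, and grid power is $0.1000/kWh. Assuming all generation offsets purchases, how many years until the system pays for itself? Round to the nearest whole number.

17 years

Daily generation = 12 kW × 3.5 h = 42 kWh
Annual generation = 42 × 365 = 15330 kWh
Annual savings = 15330 × $0.1000 = $1,533.00
Payback = $25,300 / $1,533.00 = 16.5 years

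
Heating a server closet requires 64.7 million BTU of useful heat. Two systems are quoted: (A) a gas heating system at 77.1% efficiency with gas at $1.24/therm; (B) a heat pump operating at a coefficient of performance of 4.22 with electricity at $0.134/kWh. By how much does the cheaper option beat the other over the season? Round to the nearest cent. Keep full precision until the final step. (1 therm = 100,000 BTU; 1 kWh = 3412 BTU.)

$438.44

Heat load = 64.7 × 10⁶ BTU = 64,700,000 BTU
Gas: input = 64,700,000 / 0.771 = 83,916,991 BTU = 839.2 therm → 839.2 × $1.24 = $1,040.57
Heat pump: 64,700,000 BTU / 3412 = 18,960 kWh heat; / 4.22 = 4,493 kWh in → × $0.134 = $602.13
Difference = |$1,040.57 − $602.13| = $438.44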